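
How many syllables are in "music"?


Word: "music"
Syllable breakdown: mu-sic
Counting: 2 parts
= 2 syllables


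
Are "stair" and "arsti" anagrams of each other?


Word 1: "stair" → sorted: airst
Word 2: "arsti" → sorted: airst
Same letters? airst == airst
Anagram = Yes


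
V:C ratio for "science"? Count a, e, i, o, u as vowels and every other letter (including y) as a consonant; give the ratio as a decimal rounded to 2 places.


Word: "science"
Vowels (a,e,i,o,u): 3
Consonants: 4
Ratio = 3/4
= 0.75


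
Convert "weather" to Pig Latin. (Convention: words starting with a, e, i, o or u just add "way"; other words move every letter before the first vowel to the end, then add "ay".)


Word: "weather"
Starts with consonant(s) → move to end, add 'ay'
Consonant cluster: "w"
Pig Latin = "eatherway"


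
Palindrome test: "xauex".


Word: "xauex"
Reversed: "xeuax"
Forward == Backward? xauex != xeuax
Palindrome = No


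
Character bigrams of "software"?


Word: "software" (length 8)
Number of bigrams = 8 - 2 + 1 = 7
  Position 0: "so"
  Position 1: "of"
  Position 2: "ft"
  Position 3: "tw"
  Position 4: "wa"
  Position 5: "ar"
  Position 6: "re"
Bigrams = "so", "of", "ft", "tw", "wa", "ar", "re"


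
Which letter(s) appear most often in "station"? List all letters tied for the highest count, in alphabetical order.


Word: "station"
Letter counts:
  'a': 1
  'i': 1
  'n': 1
  'o': 1
  's': 1
  't': 2
Maximum count = 2
Most frequent = 't' (2 times each)


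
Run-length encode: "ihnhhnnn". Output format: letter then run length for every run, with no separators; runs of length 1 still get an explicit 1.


String: "ihnhhnnn"
Scanning for consecutive runs:
  'i' x 1
  'h' x 1
  'n' x 1
  'h' x 2
  'n' x 3
RLE = "i1h1n1h2n3"


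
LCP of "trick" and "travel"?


Word 1: "trick"
Word 2: "travel"
Comparing from start:
  Pos 0: 't' == 't'
  Pos 1: 'r' == 'r'
  Pos 2: 'i' != 'a' (stop)
LCP = "tr" (length 2)


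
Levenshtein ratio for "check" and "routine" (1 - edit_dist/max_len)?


Word 1: "check" (length 5)
Word 2: "routine" (length 7)
One optimal edit sequence:
  1. insert 'r'  (+1)
  2. insert 'o'  (+1)
  3. substitute 'c' -> 'u'  (+1)
  4. substitute 'h' -> 't'  (+1)
  5. substitute 'e' -> 'i'  (+1)
  6. substitute 'c' -> 'n'  (+1)
  7. substitute 'k' -> 'e'  (+1)
Edit distance = 7
Max length = max(5, 7) = 7
Similarity = 1 - 7/7
= 0.0000


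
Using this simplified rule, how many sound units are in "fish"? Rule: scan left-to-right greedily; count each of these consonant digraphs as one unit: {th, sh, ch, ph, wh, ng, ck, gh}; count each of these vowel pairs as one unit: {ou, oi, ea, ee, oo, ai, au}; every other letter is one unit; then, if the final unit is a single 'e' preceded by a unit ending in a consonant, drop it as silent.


Word: "fish" (4 letters)
Left-to-right scan:
  [1] 'f' (letter)
  [2] 'i' (letter)
  [3] 'sh' (digraph)
Units from scan: 3
Sound units = 3 units


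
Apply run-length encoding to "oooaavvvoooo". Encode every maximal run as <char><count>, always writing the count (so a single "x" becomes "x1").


String: "oooaavvvoooo"
Scanning for consecutive runs:
  'o' x 3
  'a' x 2
  'v' x 3
  'o' x 4
RLE = "o3a2v3o4"


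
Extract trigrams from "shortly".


Word: "shortly" (length 7)
Number of trigrams = 7 - 3 + 1 = 5
  Position 0: "sho"
  Position 1: "hor"
  Position 2: "ort"
  Position 3: "rtl"
  Position 4: "tly"
Trigrams = "sho", "hor", "ort", "rtl", "tly"


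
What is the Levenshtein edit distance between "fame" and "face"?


Word 1: "fame" (length 4)
Word 2: "face" (length 4)
One optimal edit sequence (insert/delete/substitute each cost 1):
  1. keep 'f'
  2. keep 'a'
  3. substitute 'm' -> 'c'  (+1)
  4. keep 'e'
Total edit operations: 1
Edit distance = 1


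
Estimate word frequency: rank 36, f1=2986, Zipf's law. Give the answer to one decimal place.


Zipf's law: f(r) = f(1) / r
f(1) = 2986
f(36) = 2986 / 36
= 82.9 occurrences


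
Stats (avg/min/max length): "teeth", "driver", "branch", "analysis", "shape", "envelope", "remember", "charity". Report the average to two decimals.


Lengths: "teeth"=5, "driver"=6, "branch"=6, "analysis"=8, "shape"=5, "envelope"=8, "remember"=8, "charity"=7
Sum = 53, Count = 8
Average = 53/8 = 6.63
= avg=6.63, min=5, max=8


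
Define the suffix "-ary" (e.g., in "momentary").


Suffix: -ary
Example: momentary = moment + -ary
Meaning = relating to


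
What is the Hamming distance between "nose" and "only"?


Comparing character by character (same length = 4):
  Pos 0: 'n' vs 'o' !=
  Pos 1: 'o' vs 'n' !=
  Pos 2: 's' vs 'l' !=
  Pos 3: 'e' vs 'y' !=
Hamming distance = 4


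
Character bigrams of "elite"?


Word: "elite" (length 5)
Number of bigrams = 5 - 2 + 1 = 4
  Position 0: "el"
  Position 1: "li"
  Position 2: "it"
  Position 3: "te"
Bigrams = "el", "li", "it", "te"


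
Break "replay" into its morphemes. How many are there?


Word: "replay"
Morphemes: re- | play
Each morpheme carries meaning
= 2 morphemes


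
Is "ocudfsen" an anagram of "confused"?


Word 1: "confused" → sorted: cdefnosu
Word 2: "ocudfsen" → sorted: cdefnosu
Same letters? cdefnosu == cdefnosu
Anagram = Yes


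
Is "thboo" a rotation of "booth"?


Word: "booth", Candidate: "thboo"
Method: check if candidate is substring of word+word
"boothbooth" contains "thboo"? Yes
Is rotation = Yes


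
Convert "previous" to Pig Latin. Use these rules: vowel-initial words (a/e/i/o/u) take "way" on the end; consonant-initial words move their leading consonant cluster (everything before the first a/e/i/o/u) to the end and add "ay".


Word: "previous"
Starts with consonant(s) → move to end, add 'ay'
Consonant cluster: "pr"
Pig Latin = "eviouspray"


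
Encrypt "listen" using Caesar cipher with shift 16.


Word: "listen"
Shift: 16
Each letter → (letter + shift) mod 26:
  'l' (11) + 16 = 1 → 'b'
  'i' (8) + 16 = 24 → 'y'
  's' (18) + 16 = 8 → 'i'
  't' (19) + 16 = 9 → 'j'
  'e' (4) + 16 = 20 → 'u'
  'n' (13) + 16 = 3 → 'd'
Result = "byijud"


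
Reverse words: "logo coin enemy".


Original: "logo coin enemy"
Words (1..n): logo | coin | enemy
Reversed (n..1): enemy | coin | logo
Result = "enemy coin logo"


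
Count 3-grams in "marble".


Word: "marble" (length 6)
Number of 3-grams = length - 3 + 1 = 6 - 3 + 1
= 4


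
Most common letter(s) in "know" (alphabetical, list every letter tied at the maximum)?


Word: "know"
Letter counts:
  'k': 1
  'n': 1
  'o': 1
  'w': 1
Maximum count = 1
Most frequent = 'k', 'n', 'o', 'w' (1 time each)


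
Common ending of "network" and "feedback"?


Word 1: "network"
Word 2: "feedback"
Comparing from end:
  Pos -1: 'k' == 'k'
  Pos -2: 'r' != 'c' (stop)
LCS = "k" (length 1)


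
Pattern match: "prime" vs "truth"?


Pattern of "prime": [0, 1, 2, 3, 4]
Pattern of "truth": [0, 1, 2, 0, 3]
Patterns do not match
Same pattern = No


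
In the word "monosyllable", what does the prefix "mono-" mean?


Prefix: mono-
Example: monosyllable (mono- + syllable)
Meaning = one


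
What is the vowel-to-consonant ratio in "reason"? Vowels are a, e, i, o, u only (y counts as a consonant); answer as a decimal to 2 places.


Word: "reason"
Vowels (a,e,i,o,u): 3
Consonants: 3
Ratio = 3/3
= 1.00


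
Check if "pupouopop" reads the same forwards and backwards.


Word: "pupouopop"
Reversed: "popouopup"
Forward == Backward? pupouopop != popouopup
Palindrome = No


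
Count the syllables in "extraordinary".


Word: "extraordinary"
Syllable breakdown: ex-traor-di-nar-y
Counting: 5 parts
= 5 syllables


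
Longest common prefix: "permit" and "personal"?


Word 1: "permit"
Word 2: "personal"
Comparing from start:
  Pos 0: 'p' == 'p'
  Pos 1: 'e' == 'e'
  Pos 2: 'r' == 'r'
  Pos 3: 'm' != 's' (stop)
LCP = "per" (length 3)


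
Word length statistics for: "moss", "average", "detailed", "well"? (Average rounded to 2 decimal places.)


Lengths: "moss"=4, "average"=7, "detailed"=8, "well"=4
Sum = 23, Count = 4
Average = 23/4 = 5.75
= avg=5.75, min=4, max=8


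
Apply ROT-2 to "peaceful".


Word: "peaceful"
Shift: 2
Each letter → (letter + shift) mod 26:
  'p' (15) + 2 = 17 → 'r'
  'e' (4) + 2 = 6 → 'g'
  'a' (0) + 2 = 2 → 'c'
  'c' (2) + 2 = 4 → 'e'
  'e' (4) + 2 = 6 → 'g'
  'f' (5) + 2 = 7 → 'h'
  'u' (20) + 2 = 22 → 'w'
  'l' (11) + 2 = 13 → 'n'
Result = "rgceghwn"


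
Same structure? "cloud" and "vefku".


Pattern of "cloud": [0, 1, 2, 3, 4]
Pattern of "vefku": [0, 1, 2, 3, 4]
Patterns match
Same pattern = Yes


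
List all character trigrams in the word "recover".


Word: "recover" (length 7)
Number of trigrams = 7 - 3 + 1 = 5
  Position 0: "rec"
  Position 1: "eco"
  Position 2: "cov"
  Position 3: "ove"
  Position 4: "ver"
Trigrams = "rec", "eco", "cov", "ove", "ver"


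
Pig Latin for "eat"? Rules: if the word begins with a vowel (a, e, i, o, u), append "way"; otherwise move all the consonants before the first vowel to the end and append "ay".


Word: "eat"
Starts with vowel → add 'way'
Pig Latin = "eatway"


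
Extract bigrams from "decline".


Word: "decline" (length 7)
Number of bigrams = 7 - 2 + 1 = 6
  Position 0: "de"
  Position 1: "ec"
  Position 2: "cl"
  Position 3: "li"
  Position 4: "in"
  Position 5: "ne"
Bigrams = "de", "ec", "cl", "li", "in", "ne"


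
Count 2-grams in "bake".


Word: "bake" (length 4)
Number of 2-grams = length - 2 + 1 = 4 - 2 + 1
= 3


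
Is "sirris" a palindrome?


Word: "sirris"
Reversed: "sirris"
Forward == Backward? sirris == sirris
Palindrome = Yes


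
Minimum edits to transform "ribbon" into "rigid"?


Word 1: "ribbon" (length 6)
Word 2: "rigid" (length 5)
One optimal edit sequence (insert/delete/substitute each cost 1):
  1. keep 'r'
  2. keep 'i'
  3. delete 'b'  (+1)
  4. substitute 'b' -> 'g'  (+1)
  5. substitute 'o' -> 'i'  (+1)
  6. substitute 'n' -> 'd'  (+1)
Total edit operations: 4
Edit distance = 4


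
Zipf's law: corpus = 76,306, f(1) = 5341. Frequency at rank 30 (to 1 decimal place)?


Zipf's law: f(r) = f(1) / r
f(1) = 5341
f(30) = 5341 / 30
= 178.0 occurrences


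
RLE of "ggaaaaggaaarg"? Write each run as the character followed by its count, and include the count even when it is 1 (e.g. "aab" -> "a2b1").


String: "ggaaaaggaaarg"
Scanning for consecutive runs:
  'g' x 2
  'a' x 4
  'g' x 2
  'a' x 3
  'r' x 1
  'g' x 1
RLE = "g2a4g2a3r1g1"


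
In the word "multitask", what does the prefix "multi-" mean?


Prefix: multi-
As in: multitask -> multi- + task
Meaning = many


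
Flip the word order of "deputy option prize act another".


Original: "deputy option prize act another"
Words (1..n): deputy | option | prize | act | another
Reversed (n..1): another | act | prize | option | deputy
Result = "another act prize option deputy"


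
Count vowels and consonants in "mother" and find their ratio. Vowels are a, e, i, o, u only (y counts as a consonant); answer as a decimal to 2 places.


Word: "mother"
Vowels (a,e,i,o,u): 2
Consonants: 4
Ratio = 2/4
= 0.50


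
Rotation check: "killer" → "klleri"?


Word: "killer", Candidate: "klleri"
Method: check if candidate is substring of word+word
"killerkiller" contains "klleri"? No
Is rotation = No


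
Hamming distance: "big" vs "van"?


Comparing character by character (same length = 3):
  Pos 0: 'b' vs 'v' !=
  Pos 1: 'i' vs 'a' !=
  Pos 2: 'g' vs 'n' !=
Hamming distance = 3


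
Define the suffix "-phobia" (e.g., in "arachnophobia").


Suffix: -phobia
As in: arachnophobia -> arachno- + -phobia
Meaning = fear of


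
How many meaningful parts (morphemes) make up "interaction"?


Word: "interaction"
Morphemes: inter- | act | -ion
Each morpheme carries meaning
= 3 morphemes


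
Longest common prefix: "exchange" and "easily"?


Word 1: "exchange"
Word 2: "easily"
Comparing from start:
  Pos 0: 'e' == 'e'
  Pos 1: 'x' != 'a' (stop)
LCP = "e" (length 1)


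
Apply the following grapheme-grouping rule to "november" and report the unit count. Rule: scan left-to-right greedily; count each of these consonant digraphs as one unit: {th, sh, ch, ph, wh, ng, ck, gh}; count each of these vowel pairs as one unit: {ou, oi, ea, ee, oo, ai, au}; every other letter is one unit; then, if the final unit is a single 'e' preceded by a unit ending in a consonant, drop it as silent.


Word: "november" (8 letters)
Left-to-right scan:
  [1] 'n' (letter)
  [2] 'o' (letter)
  [3] 'v' (letter)
  [4] 'e' (letter)
  [5] 'm' (letter)
  [6] 'b' (letter)
  [7] 'e' (letter)
  [8] 'r' (letter)
Units from scan: 8
Sound units = 8 units


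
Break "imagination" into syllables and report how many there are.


Word: "imagination"
Syllable breakdown: i-mag-i-na-tion
Counting: 5 parts
= 5 syllables


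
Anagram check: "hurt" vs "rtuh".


Word 1: "hurt" → sorted: hrtu
Word 2: "rtuh" → sorted: hrtu
Same letters? hrtu == hrtu
Anagram = Yes


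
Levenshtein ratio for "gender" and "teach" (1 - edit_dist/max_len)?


Word 1: "gender" (length 6)
Word 2: "teach" (length 5)
One optimal edit sequence:
  1. substitute 'g' -> 't'  (+1)
  2. keep 'e'
  3. delete 'n'  (+1)
  4. substitute 'd' -> 'a'  (+1)
  5. substitute 'e' -> 'c'  (+1)
  6. substitute 'r' -> 'h'  (+1)
Edit distance = 5
Max length = max(6, 5) = 6
Similarity = 1 - 5/6
= 0.1667


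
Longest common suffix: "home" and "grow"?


Word 1: "home"
Word 2: "grow"
Comparing from end:
  Pos -1: 'e' != 'w' (stop)
LCS = "" (length 0)


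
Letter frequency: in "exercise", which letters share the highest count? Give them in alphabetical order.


Word: "exercise"
Letter counts:
  'c': 1
  'e': 3
  'i': 1
  'r': 1
  's': 1
  'x': 1
Maximum count = 3
Most frequent = 'e' (3 times each)


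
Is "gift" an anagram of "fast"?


Word 1: "fast" → sorted: afst
Word 2: "gift" → sorted: fgit
Same letters? afst != fgit
Anagram = No


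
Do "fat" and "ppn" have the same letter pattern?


Pattern of "fat": [0, 1, 2]
Pattern of "ppn": [0, 0, 1]
Patterns do not match
Same pattern = No


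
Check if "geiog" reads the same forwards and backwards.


Word: "geiog"
Reversed: "goieg"
Forward == Backward? geiog != goieg
Palindrome = No


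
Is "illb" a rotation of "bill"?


Word: "bill", Candidate: "illb"
Method: check if candidate is substring of word+word
"billbill" contains "illb"? Yes
Is rotation = Yes


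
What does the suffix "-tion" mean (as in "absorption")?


Suffix: -tion
As in: absorption -> absorb + -tion, with a spelling change
Meaning = act or process


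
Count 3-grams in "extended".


Word: "extended" (length 8)
Number of 3-grams = length - 3 + 1 = 8 - 3 + 1
= 6


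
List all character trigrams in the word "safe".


Word: "safe" (length 4)
Number of trigrams = 4 - 3 + 1 = 2
  Position 0: "saf"
  Position 1: "afe"
Trigrams = "saf", "afe"


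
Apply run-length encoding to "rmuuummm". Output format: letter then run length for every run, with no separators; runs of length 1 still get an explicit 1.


String: "rmuuummm"
Scanning for consecutive runs:
  'r' x 1
  'm' x 1
  'u' x 3
  'm' x 3
RLE = "r1m1u3m3"


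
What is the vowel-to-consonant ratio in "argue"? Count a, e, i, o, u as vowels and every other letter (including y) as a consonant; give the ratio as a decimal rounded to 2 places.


Word: "argue"
Vowels (a,e,i,o,u): 3
Consonants: 2
Ratio = 3/2
= 1.50


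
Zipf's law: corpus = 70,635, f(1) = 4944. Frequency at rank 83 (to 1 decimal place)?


Zipf's law: f(r) = f(1) / r
f(1) = 4944
f(83) = 4944 / 83
= 59.6 occurrences


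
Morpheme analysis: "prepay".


Word: "prepay"
Morphemes: pre- + pay
Each morpheme carries meaning
= 2 morphemes


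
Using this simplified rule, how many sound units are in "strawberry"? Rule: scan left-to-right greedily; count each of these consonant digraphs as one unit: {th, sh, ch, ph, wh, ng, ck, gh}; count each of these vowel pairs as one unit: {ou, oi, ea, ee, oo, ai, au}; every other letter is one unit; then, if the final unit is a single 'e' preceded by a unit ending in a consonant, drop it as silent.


Word: "strawberry" (10 letters)
Left-to-right scan:
  (1) 's' (letter)
  (2) 't' (letter)
  (3) 'r' (letter)
  (4) 'a' (letter)
  (5) 'w' (letter)
  (6) 'b' (letter)
  (7) 'e' (letter)
  (8) 'r' (letter)
  (9) 'r' (letter)
  (10) 'y' (letter)
Units from scan: 10
Sound units = 10 units


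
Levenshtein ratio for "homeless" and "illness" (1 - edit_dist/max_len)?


Word 1: "homeless" (length 8)
Word 2: "illness" (length 7)
One optimal edit sequence:
  1. delete 'h'  (+1)
  2. substitute 'o' -> 'i'  (+1)
  3. substitute 'm' -> 'l'  (+1)
  4. substitute 'e' -> 'l'  (+1)
  5. substitute 'l' -> 'n'  (+1)
  6. keep 'e'
  7. keep 's'
  8. keep 's'
Edit distance = 5
Max length = max(8, 7) = 8
Similarity = 1 - 5/8
= 0.3750


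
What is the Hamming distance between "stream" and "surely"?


Comparing character by character (same length = 6):
  Pos 0: 's' vs 's' =
  Pos 1: 't' vs 'u' !=
  Pos 2: 'r' vs 'r' =
  Pos 3: 'e' vs 'e' =
  Pos 4: 'a' vs 'l' !=
  Pos 5: 'm' vs 'y' !=
Hamming distance = 3


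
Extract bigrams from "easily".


Word: "easily" (length 6)
Number of bigrams = 6 - 2 + 1 = 5
  Position 0: "ea"
  Position 1: "as"
  Position 2: "si"
  Position 3: "il"
  Position 4: "ly"
Bigrams = "ea", "as", "si", "il", "ly"


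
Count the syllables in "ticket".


Word: "ticket"
Syllable breakdown: tick · et
Counting: 2 parts
= 2 syllables


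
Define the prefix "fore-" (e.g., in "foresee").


Prefix: fore-
Example: foresee = fore- + see
Meaning = before


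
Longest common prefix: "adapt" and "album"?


Word 1: "adapt"
Word 2: "album"
Comparing from start:
  Pos 0: 'a' == 'a'
  Pos 1: 'd' != 'l' (stop)
LCP = "a" (length 1)


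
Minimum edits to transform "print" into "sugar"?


Word 1: "print" (length 5)
Word 2: "sugar" (length 5)
One optimal edit sequence (insert/delete/substitute each cost 1):
  1. substitute 'p' -> 's'  (+1)
  2. substitute 'r' -> 'u'  (+1)
  3. substitute 'i' -> 'g'  (+1)
  4. substitute 'n' -> 'a'  (+1)
  5. substitute 't' -> 'r'  (+1)
Total edit operations: 5
Edit distance = 5


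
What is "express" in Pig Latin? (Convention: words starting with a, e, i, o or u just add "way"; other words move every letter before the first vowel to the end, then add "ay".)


Word: "express"
Starts with vowel → add 'way'
Pig Latin = "expressway"


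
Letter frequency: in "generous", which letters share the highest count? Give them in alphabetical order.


Word: "generous"
Letter counts:
  'e': 2
  'g': 1
  'n': 1
  'o': 1
  'r': 1
  's': 1
  'u': 1
Maximum count = 2
Most frequent = 'e' (2 times each)


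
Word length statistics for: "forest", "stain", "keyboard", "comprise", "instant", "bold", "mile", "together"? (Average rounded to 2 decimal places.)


Lengths: "forest"=6, "stain"=5, "keyboard"=8, "comprise"=8, "instant"=7, "bold"=4, "mile"=4, "together"=8
Sum = 50, Count = 8
Average = 50/8 = 6.25
= avg=6.25, min=4, max=8


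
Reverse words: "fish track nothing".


Original: "fish track nothing"
Words (1..n): fish | track | nothing
Reversed (n..1): nothing | track | fish
Result = "nothing track fish"


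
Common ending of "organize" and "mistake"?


Word 1: "organize"
Word 2: "mistake"
Comparing from end:
  Pos -1: 'e' == 'e'
  Pos -2: 'z' != 'k' (stop)
LCS = "e" (length 1)


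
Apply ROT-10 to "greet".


Word: "greet"
Shift: 10
Each letter → (letter + shift) mod 26:
  'g' (6) + 10 = 16 → 'q'
  'r' (17) + 10 = 1 → 'b'
  'e' (4) + 10 = 14 → 'o'
  'e' (4) + 10 = 14 → 'o'
  't' (19) + 10 = 3 → 'd'
Result = "qbood"


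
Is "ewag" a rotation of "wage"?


Word: "wage", Candidate: "ewag"
Method: check if candidate is substring of word+word
"wagewage" contains "ewag"? Yes
Is rotation = Yes


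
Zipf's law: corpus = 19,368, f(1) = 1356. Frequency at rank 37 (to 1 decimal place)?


Zipf's law: f(r) = f(1) / r
f(1) = 1356
f(37) = 1356 / 37
= 36.6 occurrences


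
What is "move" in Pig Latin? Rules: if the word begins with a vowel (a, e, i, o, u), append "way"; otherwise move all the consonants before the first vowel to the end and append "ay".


Word: "move"
Starts with consonant(s) → move to end, add 'ay'
Consonant cluster: "m"
Pig Latin = "ovemay"


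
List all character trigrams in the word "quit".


Word: "quit" (length 4)
Number of trigrams = 4 - 3 + 1 = 2
  Position 0: "qui"
  Position 1: "uit"
Trigrams = "qui", "uit"


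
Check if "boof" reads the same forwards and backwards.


Word: "boof"
Reversed: "foob"
Forward == Backward? boof != foob
Palindrome = No


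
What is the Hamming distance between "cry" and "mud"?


Comparing character by character (same length = 3):
  Pos 0: 'c' vs 'm' !=
  Pos 1: 'r' vs 'u' !=
  Pos 2: 'y' vs 'd' !=
Hamming distance = 3


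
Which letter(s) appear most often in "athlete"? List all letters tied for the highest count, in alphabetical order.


Word: "athlete"
Letter counts:
  'a': 1
  'e': 2
  'h': 1
  'l': 1
  't': 2
Maximum count = 2
Most frequent = 'e', 't' (2 times each)


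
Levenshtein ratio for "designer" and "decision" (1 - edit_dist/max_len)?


Word 1: "designer" (length 8)
Word 2: "decision" (length 8)
One optimal edit sequence:
  1. keep 'd'
  2. keep 'e'
  3. substitute 's' -> 'c'  (+1)
  4. keep 'i'
  5. substitute 'g' -> 's'  (+1)
  6. substitute 'n' -> 'i'  (+1)
  7. substitute 'e' -> 'o'  (+1)
  8. substitute 'r' -> 'n'  (+1)
Edit distance = 5
Max length = max(8, 8) = 8
Similarity = 1 - 5/8
= 0.3750


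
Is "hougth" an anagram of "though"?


Word 1: "though" → sorted: ghhotu
Word 2: "hougth" → sorted: ghhotu
Same letters? ghhotu == ghhotu
Anagram = Yes


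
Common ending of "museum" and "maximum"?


Word 1: "museum"
Word 2: "maximum"
Comparing from end:
  Pos -1: 'm' == 'm'
  Pos -2: 'u' == 'u'
  Pos -3: 'e' != 'm' (stop)
LCS = "um" (length 2)


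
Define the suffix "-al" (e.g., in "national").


Suffix: -al
Example: national = nation + -al
Meaning = relating to


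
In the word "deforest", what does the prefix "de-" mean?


Prefix: de-
As in: deforest -> de- + forest
Meaning = remove / reverse


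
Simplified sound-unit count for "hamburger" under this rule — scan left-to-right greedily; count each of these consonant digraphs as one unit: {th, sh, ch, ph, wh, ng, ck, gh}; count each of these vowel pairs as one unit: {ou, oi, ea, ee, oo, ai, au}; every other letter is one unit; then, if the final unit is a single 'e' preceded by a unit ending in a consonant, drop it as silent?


Word: "hamburger" (9 letters)
Left-to-right scan:
  [1] 'h' (letter)
  [2] 'a' (letter)
  [3] 'm' (letter)
  [4] 'b' (letter)
  [5] 'u' (letter)
  [6] 'r' (letter)
  [7] 'g' (letter)
  [8] 'e' (letter)
  [9] 'r' (letter)
Units from scan: 9
Sound units = 9 units


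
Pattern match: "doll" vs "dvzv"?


Pattern of "doll": [0, 1, 2, 2]
Pattern of "dvzv": [0, 1, 2, 1]
Patterns do not match
Same pattern = No


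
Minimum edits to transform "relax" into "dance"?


Word 1: "relax" (length 5)
Word 2: "dance" (length 5)
One optimal edit sequence (insert/delete/substitute each cost 1):
  1. substitute 'r' -> 'd'  (+1)
  2. substitute 'e' -> 'a'  (+1)
  3. substitute 'l' -> 'n'  (+1)
  4. substitute 'a' -> 'c'  (+1)
  5. substitute 'x' -> 'e'  (+1)
Total edit operations: 5
Edit distance = 5


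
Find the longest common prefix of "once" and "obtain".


Word 1: "once"
Word 2: "obtain"
Comparing from start:
  Pos 0: 'o' == 'o'
  Pos 1: 'n' != 'b' (stop)
LCP = "o" (length 1)


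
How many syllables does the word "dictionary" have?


Word: "dictionary"
Syllable breakdown: dic-tion-ar-y
Counting: 4 parts
= 4 syllables


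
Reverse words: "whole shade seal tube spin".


Original: "whole shade seal tube spin"
Words (1..n): whole | shade | seal | tube | spin
Reversed (n..1): spin | tube | seal | shade | whole
Result = "spin tube seal shade whole"


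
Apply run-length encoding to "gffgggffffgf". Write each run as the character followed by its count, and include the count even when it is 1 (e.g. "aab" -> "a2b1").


String: "gffgggffffgf"
Scanning for consecutive runs:
  'g' x 1
  'f' x 2
  'g' x 3
  'f' x 4
  'g' x 1
  'f' x 1
RLE = "g1f2g3f4g1f1"


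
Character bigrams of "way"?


Word: "way" (length 3)
Number of bigrams = 3 - 2 + 1 = 2
  Position 0: "wa"
  Position 1: "ay"
Bigrams = "wa", "ay"


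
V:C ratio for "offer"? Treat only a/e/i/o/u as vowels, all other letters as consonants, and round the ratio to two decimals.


Word: "offer"
Vowels (a,e,i,o,u): 2
Consonants: 3
Ratio = 2/3
= 0.67


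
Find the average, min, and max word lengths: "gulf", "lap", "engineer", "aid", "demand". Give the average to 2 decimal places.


Lengths: "gulf"=4, "lap"=3, "engineer"=8, "aid"=3, "demand"=6
Sum = 24, Count = 5
Average = 24/5 = 4.80
= avg=4.80, min=3, max=8


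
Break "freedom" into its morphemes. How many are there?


Word: "freedom"
Morphemes: free + -dom
Each morpheme carries meaning
= 2 morphemes


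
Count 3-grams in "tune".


Word: "tune" (length 4)
Number of 3-grams = length - 3 + 1 = 4 - 3 + 1
= 2


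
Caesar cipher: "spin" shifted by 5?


Word: "spin"
Shift: 5
Each letter → (letter + shift) mod 26:
  's' (18) + 5 = 23 → 'x'
  'p' (15) + 5 = 20 → 'u'
  'i' (8) + 5 = 13 → 'n'
  'n' (13) + 5 = 18 → 's'
Result = "xuns"


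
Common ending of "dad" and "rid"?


Word 1: "dad"
Word 2: "rid"
Comparing from end:
  Pos -1: 'd' == 'd'
  Pos -2: 'a' != 'i' (stop)
LCS = "d" (length 1)


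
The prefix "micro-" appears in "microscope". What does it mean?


Prefix: micro-
As in: microscope -> micro- + scope
Meaning = small


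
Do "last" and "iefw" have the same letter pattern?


Pattern of "last": [0, 1, 2, 3]
Pattern of "iefw": [0, 1, 2, 3]
Patterns match
Same pattern = Yes


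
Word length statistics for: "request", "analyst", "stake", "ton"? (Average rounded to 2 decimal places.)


Lengths: "request"=7, "analyst"=7, "stake"=5, "ton"=3
Sum = 22, Count = 4
Average = 22/4 = 5.50
= avg=5.50, min=3, max=7


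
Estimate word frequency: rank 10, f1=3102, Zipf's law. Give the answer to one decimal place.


Zipf's law: f(r) = f(1) / r
f(1) = 3102
f(10) = 3102 / 10
= 310.2 occurrences


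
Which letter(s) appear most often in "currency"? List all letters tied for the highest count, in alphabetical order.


Word: "currency"
Letter counts:
  'c': 2
  'e': 1
  'n': 1
  'r': 2
  'u': 1
  'y': 1
Maximum count = 2
Most frequent = 'c', 'r' (2 times each)


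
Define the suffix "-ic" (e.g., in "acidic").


Suffix: -ic
Example: acidic (acid + -ic)
Meaning = relating to


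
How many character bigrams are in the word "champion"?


Word: "champion" (length 8)
Number of 2-grams = length - 2 + 1 = 8 - 2 + 1
= 7


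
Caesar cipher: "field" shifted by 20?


Word: "field"
Shift: 20
Each letter → (letter + shift) mod 26:
  'f' (5) + 20 = 25 → 'z'
  'i' (8) + 20 = 2 → 'c'
  'e' (4) + 20 = 24 → 'y'
  'l' (11) + 20 = 5 → 'f'
  'd' (3) + 20 = 23 → 'x'
Result = "zcyfx"


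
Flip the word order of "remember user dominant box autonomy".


Original: "remember user dominant box autonomy"
Words (1..n): remember | user | dominant | box | autonomy
Reversed (n..1): autonomy | box | dominant | user | remember
Result = "autonomy box dominant user remember"


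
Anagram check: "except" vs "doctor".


Word 1: "except" → sorted: ceeptx
Word 2: "doctor" → sorted: cdoort
Same letters? ceeptx != cdoort
Anagram = No


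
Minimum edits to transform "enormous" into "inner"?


Word 1: "enormous" (length 8)
Word 2: "inner" (length 5)
One optimal edit sequence (insert/delete/substitute each cost 1):
  1. substitute 'e' -> 'i'  (+1)
  2. keep 'n'
  3. delete 'o'  (+1)
  4. delete 'r'  (+1)
  5. delete 'm'  (+1)
  6. substitute 'o' -> 'n'  (+1)
  7. substitute 'u' -> 'e'  (+1)
  8. substitute 's' -> 'r'  (+1)
Total edit operations: 7
Edit distance = 7


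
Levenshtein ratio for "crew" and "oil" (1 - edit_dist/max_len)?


Word 1: "crew" (length 4)
Word 2: "oil" (length 3)
One optimal edit sequence:
  1. delete 'c'  (+1)
  2. substitute 'r' -> 'o'  (+1)
  3. substitute 'e' -> 'i'  (+1)
  4. substitute 'w' -> 'l'  (+1)
Edit distance = 4
Max length = max(4, 3) = 4
Similarity = 1 - 4/4
= 0.0000


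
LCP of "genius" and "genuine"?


Word 1: "genius"
Word 2: "genuine"
Comparing from start:
  Pos 0: 'g' == 'g'
  Pos 1: 'e' == 'e'
  Pos 2: 'n' == 'n'
  Pos 3: 'i' != 'u' (stop)
LCP = "gen" (length 3)


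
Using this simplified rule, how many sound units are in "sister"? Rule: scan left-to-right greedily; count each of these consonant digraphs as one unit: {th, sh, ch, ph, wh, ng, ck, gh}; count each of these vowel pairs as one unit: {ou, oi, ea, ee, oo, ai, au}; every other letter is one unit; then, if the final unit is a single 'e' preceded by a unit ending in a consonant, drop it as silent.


Word: "sister" (6 letters)
Left-to-right scan:
  1. 's' (letter)
  2. 'i' (letter)
  3. 's' (letter)
  4. 't' (letter)
  5. 'e' (letter)
  6. 'r' (letter)
Units from scan: 6
Sound units = 6 units


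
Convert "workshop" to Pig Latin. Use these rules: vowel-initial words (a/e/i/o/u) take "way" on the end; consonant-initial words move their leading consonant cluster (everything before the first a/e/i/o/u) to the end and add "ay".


Word: "workshop"
Starts with consonant(s) → move to end, add 'ay'
Consonant cluster: "w"
Pig Latin = "orkshopway"


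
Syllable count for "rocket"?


Word: "rocket"
Syllable breakdown: rock · et
Counting: 2 parts
= 2 syllables


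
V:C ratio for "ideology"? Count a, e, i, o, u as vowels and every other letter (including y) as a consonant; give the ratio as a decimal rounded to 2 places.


Word: "ideology"
Vowels (a,e,i,o,u): 4
Consonants: 4
Ratio = 4/4
= 1.00


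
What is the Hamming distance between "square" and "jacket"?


Comparing character by character (same length = 6):
  Pos 0: 's' vs 'j' !=
  Pos 1: 'q' vs 'a' !=
  Pos 2: 'u' vs 'c' !=
  Pos 3: 'a' vs 'k' !=
  Pos 4: 'r' vs 'e' !=
  Pos 5: 'e' vs 't' !=
Hamming distance = 6


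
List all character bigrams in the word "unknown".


Word: "unknown" (length 7)
Number of bigrams = 7 - 2 + 1 = 6
  Position 0: "un"
  Position 1: "nk"
  Position 2: "kn"
  Position 3: "no"
  Position 4: "ow"
  Position 5: "wn"
Bigrams = "un", "nk", "kn", "no", "ow", "wn"


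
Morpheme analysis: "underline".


Word: "underline"
Morphemes: under- | line
Each morpheme carries meaning
= 2 morphemes


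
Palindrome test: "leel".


Word: "leel"
Reversed: "leel"
Forward == Backward? leel == leel
Palindrome = Yes


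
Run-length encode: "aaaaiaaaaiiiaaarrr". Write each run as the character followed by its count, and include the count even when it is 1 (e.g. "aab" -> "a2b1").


String: "aaaaiaaaaiiiaaarrr"
Scanning for consecutive runs:
  'a' x 4
  'i' x 1
  'a' x 4
  'i' x 3
  'a' x 3
  'r' x 3
RLE = "a4i1a4i3a3r3"


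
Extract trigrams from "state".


Word: "state" (length 5)
Number of trigrams = 5 - 3 + 1 = 3
  Position 0: "sta"
  Position 1: "tat"
  Position 2: "ate"
Trigrams = "sta", "tat", "ate"


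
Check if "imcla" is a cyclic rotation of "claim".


Word: "claim", Candidate: "imcla"
Method: check if candidate is substring of word+word
"claimclaim" contains "imcla"? Yes
Is rotation = Yes


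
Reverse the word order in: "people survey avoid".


Original: "people survey avoid"
Words (1..n): people | survey | avoid
Reversed (n..1): avoid | survey | people
Result = "avoid survey people"


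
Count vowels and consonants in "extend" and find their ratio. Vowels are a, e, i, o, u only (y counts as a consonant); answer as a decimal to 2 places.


Word: "extend"
Vowels (a,e,i,o,u): 2
Consonants: 4
Ratio = 2/4
= 0.50


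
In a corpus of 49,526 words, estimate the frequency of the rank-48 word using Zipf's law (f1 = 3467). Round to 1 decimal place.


Zipf's law: f(r) = f(1) / r
f(1) = 3467
f(48) = 3467 / 48
= 72.2 occurrences


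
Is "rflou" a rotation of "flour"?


Word: "flour", Candidate: "rflou"
Method: check if candidate is substring of word+word
"flourflour" contains "rflou"? Yes
Is rotation = Yes


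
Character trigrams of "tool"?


Word: "tool" (length 4)
Number of trigrams = 4 - 3 + 1 = 2
  Position 0: "too"
  Position 1: "ool"
Trigrams = "too", "ool"


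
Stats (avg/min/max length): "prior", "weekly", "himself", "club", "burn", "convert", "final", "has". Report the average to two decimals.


Lengths: "prior"=5, "weekly"=6, "himself"=7, "club"=4, "burn"=4, "convert"=7, "final"=5, "has"=3
Sum = 41, Count = 8
Average = 41/8 = 5.13
= avg=5.13, min=3, max=7


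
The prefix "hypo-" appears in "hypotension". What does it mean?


Prefix: hypo-
As in: hypotension -> hypo- + tension
Meaning = under / below normal


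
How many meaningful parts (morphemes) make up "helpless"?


Word: "helpless"
Morphemes: help + -less
Each morpheme carries meaning
= 2 morphemes


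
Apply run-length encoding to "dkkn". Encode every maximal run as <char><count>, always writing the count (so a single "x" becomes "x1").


String: "dkkn"
Scanning for consecutive runs:
  'd' x 1
  'k' x 2
  'n' x 1
RLE = "d1k2n1"


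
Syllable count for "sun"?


Word: "sun"
Syllable breakdown: sun
Counting: 1 part
= 1 syllable


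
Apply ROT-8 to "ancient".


Word: "ancient"
Shift: 8
Each letter → (letter + shift) mod 26:
  'a' (0) + 8 = 8 → 'i'
  'n' (13) + 8 = 21 → 'v'
  'c' (2) + 8 = 10 → 'k'
  'i' (8) + 8 = 16 → 'q'
  'e' (4) + 8 = 12 → 'm'
  'n' (13) + 8 = 21 → 'v'
  't' (19) + 8 = 1 → 'b'
Result = "ivkqmvb"


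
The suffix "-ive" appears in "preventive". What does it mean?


Suffix: -ive
As in: preventive -> prevent + -ive
Meaning = tending to


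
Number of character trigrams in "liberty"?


Word: "liberty" (length 7)
Number of 3-grams = length - 3 + 1 = 7 - 3 + 1
= 5


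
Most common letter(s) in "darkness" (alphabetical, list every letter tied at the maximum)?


Word: "darkness"
Letter counts:
  'a': 1
  'd': 1
  'e': 1
  'k': 1
  'n': 1
  'r': 1
  's': 2
Maximum count = 2
Most frequent = 's' (2 times each)


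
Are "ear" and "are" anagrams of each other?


Word 1: "ear" → sorted: aer
Word 2: "are" → sorted: aer
Same letters? aer == aer
Anagram = Yes


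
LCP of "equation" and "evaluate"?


Word 1: "equation"
Word 2: "evaluate"
Comparing from start:
  Pos 0: 'e' == 'e'
  Pos 1: 'q' != 'v' (stop)
LCP = "e" (length 1)


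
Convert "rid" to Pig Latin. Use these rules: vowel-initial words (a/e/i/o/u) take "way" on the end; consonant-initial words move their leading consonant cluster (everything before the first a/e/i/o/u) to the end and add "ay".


Word: "rid"
Starts with consonant(s) → move to end, add 'ay'
Consonant cluster: "r"
Pig Latin = "idray"


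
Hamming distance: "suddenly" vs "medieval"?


Comparing character by character (same length = 8):
  Pos 0: 's' vs 'm' !=
  Pos 1: 'u' vs 'e' !=
  Pos 2: 'd' vs 'd' =
  Pos 3: 'd' vs 'i' !=
  Pos 4: 'e' vs 'e' =
  Pos 5: 'n' vs 'v' !=
  Pos 6: 'l' vs 'a' !=
  Pos 7: 'y' vs 'l' !=
Hamming distance = 6


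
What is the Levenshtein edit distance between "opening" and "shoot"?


Word 1: "opening" (length 7)
Word 2: "shoot" (length 5)
One optimal edit sequence (insert/delete/substitute each cost 1):
  1. delete 'o'  (+1)
  2. delete 'p'  (+1)
  3. substitute 'e' -> 's'  (+1)
  4. substitute 'n' -> 'h'  (+1)
  5. substitute 'i' -> 'o'  (+1)
  6. substitute 'n' -> 'o'  (+1)
  7. substitute 'g' -> 't'  (+1)
Total edit operations: 7
Edit distance = 7


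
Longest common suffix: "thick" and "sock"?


Word 1: "thick"
Word 2: "sock"
Comparing from end:
  Pos -1: 'k' == 'k'
  Pos -2: 'c' == 'c'
  Pos -3: 'i' != 'o' (stop)
LCS = "ck" (length 2)


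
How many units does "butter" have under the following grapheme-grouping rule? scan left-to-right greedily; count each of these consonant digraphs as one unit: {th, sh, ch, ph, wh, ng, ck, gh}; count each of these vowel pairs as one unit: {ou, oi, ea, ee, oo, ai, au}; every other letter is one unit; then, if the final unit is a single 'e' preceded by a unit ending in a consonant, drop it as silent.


Word: "butter" (6 letters)
Left-to-right scan:
  (1) 'b' (letter)
  (2) 'u' (letter)
  (3) 't' (letter)
  (4) 't' (letter)
  (5) 'e' (letter)
  (6) 'r' (letter)
Units from scan: 6
Sound units = 6 units


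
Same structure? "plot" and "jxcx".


Pattern of "plot": [0, 1, 2, 3]
Pattern of "jxcx": [0, 1, 2, 1]
Patterns do not match
Same pattern = No


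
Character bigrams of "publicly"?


Word: "publicly" (length 8)
Number of bigrams = 8 - 2 + 1 = 7
  Position 0: "pu"
  Position 1: "ub"
  Position 2: "bl"
  Position 3: "li"
  Position 4: "ic"
  Position 5: "cl"
  Position 6: "ly"
Bigrams = "pu", "ub", "bl", "li", "ic", "cl", "ly"


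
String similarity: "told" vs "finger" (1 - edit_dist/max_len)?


Word 1: "told" (length 4)
Word 2: "finger" (length 6)
One optimal edit sequence:
  1. insert 'f'  (+1)
  2. insert 'i'  (+1)
  3. substitute 't' -> 'n'  (+1)
  4. substitute 'o' -> 'g'  (+1)
  5. substitute 'l' -> 'e'  (+1)
  6. substitute 'd' -> 'r'  (+1)
Edit distance = 6
Max length = max(4, 6) = 6
Similarity = 1 - 6/6
= 0.0000


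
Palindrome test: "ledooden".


Word: "ledooden"
Reversed: "nedoodel"
Forward == Backward? ledooden != nedoodel
Palindrome = No


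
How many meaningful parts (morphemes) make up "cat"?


Word: "cat"
Morphemes: cat
Each morpheme carries meaning
= 1 morpheme


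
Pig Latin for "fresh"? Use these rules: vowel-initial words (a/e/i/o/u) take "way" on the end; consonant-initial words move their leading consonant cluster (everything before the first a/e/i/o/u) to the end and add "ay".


Word: "fresh"
Starts with consonant(s) → move to end, add 'ay'
Consonant cluster: "fr"
Pig Latin = "eshfray"


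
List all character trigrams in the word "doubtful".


Word: "doubtful" (length 8)
Number of trigrams = 8 - 3 + 1 = 6
  Position 0: "dou"
  Position 1: "oub"
  Position 2: "ubt"
  Position 3: "btf"
  Position 4: "tfu"
  Position 5: "ful"
Trigrams = "dou", "oub", "ubt", "btf", "tfu", "ful"


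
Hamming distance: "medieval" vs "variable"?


Comparing character by character (same length = 8):
  Pos 0: 'm' vs 'v' !=
  Pos 1: 'e' vs 'a' !=
  Pos 2: 'd' vs 'r' !=
  Pos 3: 'i' vs 'i' =
  Pos 4: 'e' vs 'a' !=
  Pos 5: 'v' vs 'b' !=
  Pos 6: 'a' vs 'l' !=
  Pos 7: 'l' vs 'e' !=
Hamming distance = 7


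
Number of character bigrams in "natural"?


Word: "natural" (length 7)
Number of 2-grams = length - 2 + 1 = 7 - 2 + 1
= 6


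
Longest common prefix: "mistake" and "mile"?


Word 1: "mistake"
Word 2: "mile"
Comparing from start:
  Pos 0: 'm' == 'm'
  Pos 1: 'i' == 'i'
  Pos 2: 's' != 'l' (stop)
LCP = "mi" (length 2)


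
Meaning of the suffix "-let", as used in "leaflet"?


Suffix: -let
Example: leaflet = leaf + -let
Meaning = small


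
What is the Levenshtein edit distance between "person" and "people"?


Word 1: "person" (length 6)
Word 2: "people" (length 6)
One optimal edit sequence (insert/delete/substitute each cost 1):
  1. keep 'p'
  2. keep 'e'
  3. substitute 'r' -> 'o'  (+1)
  4. substitute 's' -> 'p'  (+1)
  5. substitute 'o' -> 'l'  (+1)
  6. substitute 'n' -> 'e'  (+1)
Total edit operations: 4
Edit distance = 4


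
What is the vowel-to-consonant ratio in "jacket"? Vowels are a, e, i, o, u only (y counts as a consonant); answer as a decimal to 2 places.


Word: "jacket"
Vowels (a,e,i,o,u): 2
Consonants: 4
Ratio = 2/4
= 0.50
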